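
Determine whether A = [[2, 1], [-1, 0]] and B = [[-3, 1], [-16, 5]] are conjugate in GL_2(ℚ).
Yes.

Two matrices over a field are similar if and only if they have the same invariant factors.

Both A and B have characteristic polynomial (x - 1)^2 and minimal polynomial (x - 1)^2. Computing further, both have invariant factors (x - 1)^2. Hence A and B are similar.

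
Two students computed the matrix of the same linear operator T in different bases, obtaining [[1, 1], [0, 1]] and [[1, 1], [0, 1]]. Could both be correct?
Two matrices over a field are similar if and only if they have the same invariant factors.

Both A and B have characteristic polynomial (x - 1)^2 and minimal polynomial (x - 1)^2. Computing further, both have invariant factors (x - 1)^2. Hence A and B are similar.

Yes.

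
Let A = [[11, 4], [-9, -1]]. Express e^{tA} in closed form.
e^{tA} = [[(6*t + 1)*e^{5*t}, 4*t*e^{5*t}], [-9*t*e^{5*t}, (1 - 6*t)*e^{5*t}]]

A has Jordan form J = [[5, 1], [0, 5]] with A = PJP^{-1}, so e^{tA} = P e^{tJ} P^{-1}.

For a Jordan block J_k(λ), e^{tJ_k(λ)} = e^{λt} · (I + tN + t^2 N^2/2! + ... + t^{k-1} N^{k-1}/(k-1)!) where N is the nilpotent superdiagonal part.

Assembling the blocks and conjugating back gives the entries of e^{tA} as shown above.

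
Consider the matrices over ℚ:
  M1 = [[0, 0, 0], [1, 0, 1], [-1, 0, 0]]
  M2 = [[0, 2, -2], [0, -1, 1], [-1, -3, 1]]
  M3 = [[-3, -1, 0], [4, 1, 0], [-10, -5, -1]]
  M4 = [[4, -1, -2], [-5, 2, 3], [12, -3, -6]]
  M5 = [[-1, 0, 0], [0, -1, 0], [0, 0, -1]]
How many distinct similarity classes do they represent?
Characteristic polynomials: χ_{M1} = x^3, χ_{M2} = x^3, χ_{M3} = (x + 1)^3, χ_{M4} = x^3, χ_{M5} = (x + 1)^3.

{M1, M2, M4}: invariant factors x^3.

{M3}: invariant factors x + 1, (x + 1)^2.

{M5}: invariant factors x + 1, x + 1, x + 1.

Matrices are similar if and only if their invariant-factor lists agree; the partition into similarity classes is {M1, M2, M4}, {M3}, {M5}.

3 classes: {M1, M2, M4}, {M3}, {M5}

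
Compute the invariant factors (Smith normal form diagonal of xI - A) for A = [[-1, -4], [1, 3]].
(x - 1)^2

The Jordan structure of A has elementary divisors (x - 1)^2. Arranging the block sizes at each eigenvalue in decreasing order and taking row products gives the invariant factors.

Invariant factors (smallest first, each dividing the next): (x - 1)^2.

Check: the last factor (x - 1)^2 is the minimal polynomial, and the product (x - 1)^2 is the characteristic polynomial.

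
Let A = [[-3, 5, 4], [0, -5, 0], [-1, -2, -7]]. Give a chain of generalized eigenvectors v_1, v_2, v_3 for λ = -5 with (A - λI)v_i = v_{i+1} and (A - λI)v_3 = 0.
We seek v_1 ∈ ker((A + 5I)^3) \ ker((A + 5I)^2), then set v_{i+1} = (A + 5I) v_i.

One such chain is v_1 = [[-1, 1, -1]]^T, v_2 = [[-1, 0, 1]]^T, v_3 = [[2, 0, -1]]^T. Check: (A + 5I) v_3 = [[0, 0, 0]]^T = 0.

v_1 = [[-1, 1, -1]]^T, v_2 = [[-1, 0, 1]]^T, v_3 = [[2, 0, -1]]^T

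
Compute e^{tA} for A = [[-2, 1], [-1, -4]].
A has Jordan form J = [[-3, 1], [0, -3]] with A = PJP^{-1}, so e^{tA} = P e^{tJ} P^{-1}.

For a Jordan block J_k(λ), e^{tJ_k(λ)} = e^{λt} · (I + tN + t^2 N^2/2! + ... + t^{k-1} N^{k-1}/(k-1)!) where N is the nilpotent superdiagonal part.

Assembling the blocks and conjugating back gives the entries of e^{tA} as shown above.

e^{tA} = [[(t + 1)*e^{-3*t}, t*e^{-3*t}], [-t*e^{-3*t}, (1 - t)*e^{-3*t}]]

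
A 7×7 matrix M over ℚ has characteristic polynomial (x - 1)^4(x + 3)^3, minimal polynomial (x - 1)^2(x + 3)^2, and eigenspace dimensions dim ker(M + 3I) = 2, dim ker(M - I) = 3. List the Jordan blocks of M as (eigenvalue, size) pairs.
λ = -3: algebraic multiplicity 3 (exponent in χ_M), largest block size 2 (exponent in m_M), 2 blocks (geometric multiplicity). These force block sizes [2, 1].
λ = 1: algebraic multiplicity 4 (exponent in χ_M), largest block size 2 (exponent in m_M), 3 blocks (geometric multiplicity). These force block sizes [2, 1, 1].

Jordan blocks: (-3, 2), (-3, 1), (1, 2), (1, 1), (1, 1)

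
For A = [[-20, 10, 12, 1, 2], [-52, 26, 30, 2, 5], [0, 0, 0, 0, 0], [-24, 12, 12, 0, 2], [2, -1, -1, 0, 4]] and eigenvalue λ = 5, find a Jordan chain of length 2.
We seek v_1 ∈ ker((A - 5I)^2) \ ker(A - 5I), then set v_{i+1} = (A - 5I) v_i.

One such chain is v_1 = [[0, 0, 0, 0, 1]]^T, v_2 = [[2, 5, 0, 2, -1]]^T. Check: (A - 5I) v_2 = [[0, 0, 0, 0, 0]]^T = 0.

v_1 = [[0, 0, 0, 0, 1]]^T, v_2 = [[2, 5, 0, 2, -1]]^T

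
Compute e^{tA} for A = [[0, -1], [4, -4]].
A has Jordan form J = [[-2, 1], [0, -2]] with A = PJP^{-1}, so e^{tA} = P e^{tJ} P^{-1}.

For a Jordan block J_k(λ), e^{tJ_k(λ)} = e^{λt} · (I + tN + t^2 N^2/2! + ... + t^{k-1} N^{k-1}/(k-1)!) where N is the nilpotent superdiagonal part.

Assembling the blocks and conjugating back gives the entries of e^{tA} as shown above.

e^{tA} = [[(2*t + 1)*e^{-2*t}, -t*e^{-2*t}], [4*t*e^{-2*t}, (1 - 2*t)*e^{-2*t}]]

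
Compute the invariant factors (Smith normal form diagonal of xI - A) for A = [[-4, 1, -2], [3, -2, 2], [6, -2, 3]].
The Jordan structure of A has elementary divisors (x + 1)^2, (x + 1). Arranging the block sizes at each eigenvalue in decreasing order and taking row products gives the invariant factors.

Invariant factors (smallest first, each dividing the next): x + 1, (x + 1)^2.

Check: the last factor (x + 1)^2 is the minimal polynomial, and the product (x + 1)^3 is the characteristic polynomial.

x + 1, (x + 1)^2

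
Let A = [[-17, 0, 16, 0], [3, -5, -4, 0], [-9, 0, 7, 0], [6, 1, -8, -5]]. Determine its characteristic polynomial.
χ_A(x) = (x + 5)^4

xI - A = [[x + 17, 0, -16, 0], [-3, x + 5, 4, 0], [9, 0, x - 7, 0], [-6, -1, 8, x + 5]].

Expanding det(xI - A) along the first row:
det(xI - A) = + (x + 17)·det([[x + 5, 4, 0], [0, x - 7, 0], [-1, 8, x + 5]]) - (0)·det([[-3, 4, 0], [9, x - 7, 0], [-6, 8, x + 5]]) + (-16)·det([[-3, x + 5, 0], [9, 0, 0], [-6, -1, x + 5]]) - (0)·det([[-3, x + 5, 4], [9, 0, x - 7], [-6, -1, 8]]).

Evaluating gives χ_A(x) = x^4 + 20x^3 + 150x^2 + 500x + 625 = (x + 5)^4.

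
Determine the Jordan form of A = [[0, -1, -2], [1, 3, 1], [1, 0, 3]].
J = [[2, 1, 0], [0, 2, 1], [0, 0, 2]]

The characteristic polynomial is det(xI - A) = (x - 2)^3, so the eigenvalues are 2 (algebraic multiplicity 3).

For λ = 2: rank(A - 2I) = 2, rank((A - 2I)^2) = 1, rank((A - 2I)^3) = 0. The eigenspace has dimension 3 - 2 = 1, so there is 1 Jordan block; the rank sequence gives block sizes [3].

Assembling the blocks gives the Jordan form J above.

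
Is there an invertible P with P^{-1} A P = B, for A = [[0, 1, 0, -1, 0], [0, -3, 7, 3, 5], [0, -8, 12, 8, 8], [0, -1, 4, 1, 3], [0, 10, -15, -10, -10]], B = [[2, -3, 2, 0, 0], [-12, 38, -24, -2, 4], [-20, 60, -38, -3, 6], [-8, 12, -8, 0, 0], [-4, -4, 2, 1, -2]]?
Both have characteristic polynomial x^5, but the minimal polynomial of A is x^3 while the minimal polynomial of B is x^2. The minimal polynomial is a similarity invariant, so A and B are not similar.

No.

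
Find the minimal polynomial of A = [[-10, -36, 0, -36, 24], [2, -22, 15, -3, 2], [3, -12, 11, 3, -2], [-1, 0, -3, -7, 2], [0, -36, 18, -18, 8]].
m_A(x) = (x + 4)^2

The characteristic polynomial factors as (x + 4)^5. The minimal polynomial is ∏(x - λ)^{k_λ} where k_λ is the size of the largest Jordan block at λ.

For λ = -4: rank(A + 4I) = 2, and the largest Jordan block has size 2 (the smallest k with rank((A + 4I)^k) = rank((A + 4I)^(k+1))).

So m_A(x) = (x + 4)^2.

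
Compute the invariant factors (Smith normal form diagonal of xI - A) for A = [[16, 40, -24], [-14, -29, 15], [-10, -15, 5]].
x(x + 4)^2

The Jordan structure of A has elementary divisors (x + 4)^2, x. Arranging the block sizes at each eigenvalue in decreasing order and taking row products gives the invariant factors.

Invariant factors (smallest first, each dividing the next): x(x + 4)^2.

Check: the last factor x(x + 4)^2 is the minimal polynomial, and the product x(x + 4)^2 is the characteristic polynomial.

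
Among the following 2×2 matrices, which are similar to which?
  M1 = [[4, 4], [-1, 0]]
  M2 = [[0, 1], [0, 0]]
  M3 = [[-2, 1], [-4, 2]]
2 classes: {M1}, {M2, M3}

Characteristic polynomials: χ_{M1} = (x - 2)^2, χ_{M2} = x^2, χ_{M3} = x^2.

{M1}: invariant factors (x - 2)^2.

{M2, M3}: invariant factors x^2.

Matrices are similar if and only if their invariant-factor lists agree; the partition into similarity classes is {M1}, {M2, M3}.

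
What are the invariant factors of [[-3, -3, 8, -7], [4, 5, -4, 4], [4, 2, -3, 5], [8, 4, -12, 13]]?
The Jordan structure of A has elementary divisors (x - 3)^2, (x - 3)^2. Arranging the block sizes at each eigenvalue in decreasing order and taking row products gives the invariant factors.

Invariant factors (smallest first, each dividing the next): (x - 3)^2, (x - 3)^2.

Check: the last factor (x - 3)^2 is the minimal polynomial, and the product (x - 3)^4 is the characteristic polynomial.

(x - 3)^2, (x - 3)^2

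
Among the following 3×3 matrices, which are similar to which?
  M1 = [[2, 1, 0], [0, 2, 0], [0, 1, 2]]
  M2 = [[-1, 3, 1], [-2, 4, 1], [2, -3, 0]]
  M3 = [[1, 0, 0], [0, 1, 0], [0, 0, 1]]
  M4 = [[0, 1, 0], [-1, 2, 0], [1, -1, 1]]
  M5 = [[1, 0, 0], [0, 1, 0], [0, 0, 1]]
Characteristic polynomials: χ_{M1} = (x - 2)^3, χ_{M2} = (x - 1)^3, χ_{M3} = (x - 1)^3, χ_{M4} = (x - 1)^3, χ_{M5} = (x - 1)^3.

{M1}: invariant factors x - 2, (x - 2)^2.

{M2, M4}: invariant factors x - 1, (x - 1)^2.

{M3, M5}: invariant factors x - 1, x - 1, x - 1.

Matrices are similar if and only if their invariant-factor lists agree; the partition into similarity classes is {M1}, {M2, M4}, {M3, M5}.

3 classes: {M1}, {M2, M4}, {M3, M5}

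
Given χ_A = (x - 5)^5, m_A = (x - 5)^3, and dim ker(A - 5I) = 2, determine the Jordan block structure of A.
Jordan blocks: (5, 3), (5, 2)

λ = 5: algebraic multiplicity 5 (exponent in χ_A), largest block size 3 (exponent in m_A), 2 blocks (geometric multiplicity). These force block sizes [3, 2].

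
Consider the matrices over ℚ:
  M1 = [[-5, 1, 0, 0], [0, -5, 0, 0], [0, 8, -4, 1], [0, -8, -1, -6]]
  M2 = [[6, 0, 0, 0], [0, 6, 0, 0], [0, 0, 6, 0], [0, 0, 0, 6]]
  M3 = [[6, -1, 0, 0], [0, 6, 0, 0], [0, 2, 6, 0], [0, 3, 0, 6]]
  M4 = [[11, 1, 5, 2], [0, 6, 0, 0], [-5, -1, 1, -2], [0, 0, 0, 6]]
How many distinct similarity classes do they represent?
3 classes: {M1}, {M2}, {M3, M4}

Characteristic polynomials: χ_{M1} = (x + 5)^4, χ_{M2} = (x - 6)^4, χ_{M3} = (x - 6)^4, χ_{M4} = (x - 6)^4.

{M1}: invariant factors (x + 5)^2, (x + 5)^2.

{M2}: invariant factors x - 6, x - 6, x - 6, x - 6.

{M3, M4}: invariant factors x - 6, x - 6, (x - 6)^2.

Matrices are similar if and only if their invariant-factor lists agree; the partition into similarity classes is {M1}, {M2}, {M3, M4}.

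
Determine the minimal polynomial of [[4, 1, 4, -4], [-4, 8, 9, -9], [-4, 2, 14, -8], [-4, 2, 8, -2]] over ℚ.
The characteristic polynomial factors as (x - 6)^4. The minimal polynomial is ∏(x - λ)^{k_λ} where k_λ is the size of the largest Jordan block at λ.

For λ = 6: rank(A - 6I) = 2, and the largest Jordan block has size 3 (the smallest k with rank((A - 6I)^k) = rank((A - 6I)^(k+1))).

So m_A(x) = (x - 6)^3.

m_A(x) = (x - 6)^3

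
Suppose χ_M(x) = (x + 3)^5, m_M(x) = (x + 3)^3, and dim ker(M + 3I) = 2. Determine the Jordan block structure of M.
λ = -3: algebraic multiplicity 5 (exponent in χ_M), largest block size 3 (exponent in m_M), 2 blocks (geometric multiplicity). These force block sizes [3, 2].

Jordan blocks: (-3, 3), (-3, 2)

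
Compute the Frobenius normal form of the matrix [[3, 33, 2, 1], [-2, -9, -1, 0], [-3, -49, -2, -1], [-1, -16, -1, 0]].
R = [[0, 0, 0, -16], [1, 0, 0, 32], [0, 1, 0, -8], [0, 0, 1, -8]]

The invariant factors of A (the non-unit diagonal entries of the Smith normal form of xI - A over ℚ[x]) are (x^2 + 4x - 4)^2, each dividing the next. The characteristic polynomial is their product, (x^2 + 4x - 4)^2.

The rational canonical form is the block-diagonal matrix of companion matrices C(f_i):
R = [[0, 0, 0, -16], [1, 0, 0, 32], [0, 1, 0, -8], [0, 0, 1, -8]].

Note the characteristic polynomial does not split into linear factors over ℚ, so A has no Jordan form over ℚ; the rational canonical form exists over any field.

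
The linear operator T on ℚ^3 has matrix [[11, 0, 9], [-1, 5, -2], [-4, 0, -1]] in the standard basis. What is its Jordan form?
The characteristic polynomial is det(xI - A) = (x - 5)^3, so the eigenvalues are 5 (algebraic multiplicity 3).

For λ = 5: rank(A - 5I) = 2, rank((A - 5I)^2) = 1, rank((A - 5I)^3) = 0. The eigenspace has dimension 3 - 2 = 1, so there is 1 Jordan block; the rank sequence gives block sizes [3].

Assembling the blocks gives the Jordan form J above.

J = [[5, 1, 0], [0, 5, 1], [0, 0, 5]]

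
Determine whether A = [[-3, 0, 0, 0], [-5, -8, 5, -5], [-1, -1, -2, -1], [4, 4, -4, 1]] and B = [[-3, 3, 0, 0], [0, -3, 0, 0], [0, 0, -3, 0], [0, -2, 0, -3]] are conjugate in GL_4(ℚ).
Yes.

Two matrices over a field are similar if and only if they have the same invariant factors.

Both A and B have characteristic polynomial (x + 3)^4 and minimal polynomial (x + 3)^2. Computing further, both have invariant factors x + 3, x + 3, (x + 3)^2. Hence A and B are similar.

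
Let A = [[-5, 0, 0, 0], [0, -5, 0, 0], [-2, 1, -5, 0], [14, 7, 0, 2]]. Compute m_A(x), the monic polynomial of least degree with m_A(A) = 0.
The characteristic polynomial factors as (x - 2)(x + 5)^3. The minimal polynomial is ∏(x - λ)^{k_λ} where k_λ is the size of the largest Jordan block at λ.

For λ = -5: rank(A + 5I) = 2, and the largest Jordan block has size 2 (the smallest k with rank((A + 5I)^k) = rank((A + 5I)^(k+1))).
For λ = 2: rank(A - 2I) = 3, and the largest Jordan block has size 1 (the smallest k with rank((A - 2I)^k) = rank((A - 2I)^(k+1))).

So m_A(x) = (x - 2)(x + 5)^2.

m_A(x) = (x - 2)(x + 5)^2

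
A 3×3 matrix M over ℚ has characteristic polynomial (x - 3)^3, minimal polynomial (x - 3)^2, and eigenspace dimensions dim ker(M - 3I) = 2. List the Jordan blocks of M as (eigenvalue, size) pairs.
Jordan blocks: (3, 2), (3, 1)

λ = 3: algebraic multiplicity 3 (exponent in χ_M), largest block size 2 (exponent in m_M), 2 blocks (geometric multiplicity). These force block sizes [2, 1].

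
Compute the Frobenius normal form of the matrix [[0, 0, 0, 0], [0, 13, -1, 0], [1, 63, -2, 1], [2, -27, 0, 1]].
The invariant factors of A (the non-unit diagonal entries of the Smith normal form of xI - A over ℚ[x]) are x(x - 4)^3, each dividing the next. The characteristic polynomial is their product, x(x - 4)^3.

The rational canonical form is the block-diagonal matrix of companion matrices C(f_i):
R = [[0, 0, 0, 0], [1, 0, 0, 64], [0, 1, 0, -48], [0, 0, 1, 12]].

R = [[0, 0, 0, 0], [1, 0, 0, 64], [0, 1, 0, -48], [0, 0, 1, 12]]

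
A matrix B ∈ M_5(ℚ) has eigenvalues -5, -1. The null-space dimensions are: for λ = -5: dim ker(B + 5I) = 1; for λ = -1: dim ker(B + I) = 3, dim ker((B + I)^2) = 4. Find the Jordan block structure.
λ = -5: successive nullity increments [1] count blocks of size ≥ k; block sizes are [1].
λ = -1: successive nullity increments [3, 1] count blocks of size ≥ k; block sizes are [2, 1, 1].

Jordan blocks: (-5, 1), (-1, 2), (-1, 1), (-1, 1)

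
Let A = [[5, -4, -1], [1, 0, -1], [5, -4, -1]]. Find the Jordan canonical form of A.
J = [[0, 1, 0], [0, 0, 0], [0, 0, 4]]

The characteristic polynomial is det(xI - A) = x^2(x - 4), so the eigenvalues are 0 (algebraic multiplicity 2), 4 (algebraic multiplicity 1).

For λ = 0: rank(A) = 2, rank(A^2) = 1. The eigenspace has dimension 3 - 2 = 1, so there is 1 Jordan block; the rank sequence gives block sizes [2].

For λ = 4: algebraic multiplicity 1 gives one 1×1 block.

Assembling the blocks gives the Jordan form J above.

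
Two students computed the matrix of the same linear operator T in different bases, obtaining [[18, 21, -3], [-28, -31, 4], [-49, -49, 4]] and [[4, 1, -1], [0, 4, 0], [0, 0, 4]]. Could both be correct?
trace(A) = -9 but trace(B) = 12. The trace is a similarity invariant, so A and B are not similar.

No.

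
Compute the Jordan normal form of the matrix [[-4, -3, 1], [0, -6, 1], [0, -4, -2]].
J = [[-4, 1, 0], [0, -4, 1], [0, 0, -4]]

The characteristic polynomial is det(xI - A) = (x + 4)^3, so the eigenvalues are -4 (algebraic multiplicity 3).

For λ = -4: rank(A + 4I) = 2, rank((A + 4I)^2) = 1, rank((A + 4I)^3) = 0. The eigenspace has dimension 3 - 2 = 1, so there is 1 Jordan block; the rank sequence gives block sizes [3].

Assembling the blocks gives the Jordan form J above.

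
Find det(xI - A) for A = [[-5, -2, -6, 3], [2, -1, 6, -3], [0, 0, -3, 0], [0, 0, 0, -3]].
χ_A(x) = (x + 3)^4

xI - A = [[x + 5, 2, 6, -3], [-2, x + 1, -6, 3], [0, 0, x + 3, 0], [0, 0, 0, x + 3]].

Expanding det(xI - A) along the first row:
det(xI - A) = + (x + 5)·det([[x + 1, -6, 3], [0, x + 3, 0], [0, 0, x + 3]]) - (2)·det([[-2, -6, 3], [0, x + 3, 0], [0, 0, x + 3]]) + (6)·det([[-2, x + 1, 3], [0, 0, 0], [0, 0, x + 3]]) - (-3)·det([[-2, x + 1, -6], [0, 0, x + 3], [0, 0, 0]]).

Evaluating gives χ_A(x) = x^4 + 12x^3 + 54x^2 + 108x + 81 = (x + 3)^4.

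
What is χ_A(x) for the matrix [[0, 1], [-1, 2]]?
χ_A(x) = (x - 1)^2

xI - A = [[x, -1], [1, x - 2]].

Expanding det(xI - A) along the first row:
det(xI - A) = + (x)·det([[x - 2]]) - (-1)·det([[1]]).

Evaluating gives χ_A(x) = x^2 - 2x + 1 = (x - 1)^2.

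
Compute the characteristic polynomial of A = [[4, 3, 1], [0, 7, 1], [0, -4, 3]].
χ_A(x) = (x - 5)^2(x - 4)

xI - A = [[x - 4, -3, -1], [0, x - 7, -1], [0, 4, x - 3]].

Expanding det(xI - A) along the first row:
det(xI - A) = + (x - 4)·det([[x - 7, -1], [4, x - 3]]) - (-3)·det([[0, -1], [0, x - 3]]) + (-1)·det([[0, x - 7], [0, 4]]).

Evaluating gives χ_A(x) = x^3 - 14x^2 + 65x - 100 = (x - 5)^2(x - 4).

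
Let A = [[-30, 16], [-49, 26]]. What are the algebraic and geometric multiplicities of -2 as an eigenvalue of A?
algebraic multiplicity 2, geometric multiplicity 1

The characteristic polynomial is (x + 2)^2, so the factor x + 2 appears with exponent 2: the algebraic multiplicity is 2.

rank(A + 2I) = 1, so the eigenspace has dimension 2 - 1 = 1: the geometric multiplicity is 1.

Since 1 < 2, A is not diagonalizable.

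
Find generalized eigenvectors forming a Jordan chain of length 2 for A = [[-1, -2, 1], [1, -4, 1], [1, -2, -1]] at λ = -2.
We seek v_1 ∈ ker((A + 2I)^2) \ ker(A + 2I), then set v_{i+1} = (A + 2I) v_i.

One such chain is v_1 = [[1, 0, 0]]^T, v_2 = [[1, 1, 1]]^T. Check: (A + 2I) v_2 = [[0, 0, 0]]^T = 0.

v_1 = [[1, 0, 0]]^T, v_2 = [[1, 1, 1]]^T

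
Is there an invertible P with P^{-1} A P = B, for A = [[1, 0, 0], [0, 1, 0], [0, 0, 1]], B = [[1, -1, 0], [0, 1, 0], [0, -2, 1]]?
No.

Both have characteristic polynomial (x - 1)^3, but the minimal polynomial of A is x - 1 while the minimal polynomial of B is (x - 1)^2. The minimal polynomial is a similarity invariant, so A and B are not similar.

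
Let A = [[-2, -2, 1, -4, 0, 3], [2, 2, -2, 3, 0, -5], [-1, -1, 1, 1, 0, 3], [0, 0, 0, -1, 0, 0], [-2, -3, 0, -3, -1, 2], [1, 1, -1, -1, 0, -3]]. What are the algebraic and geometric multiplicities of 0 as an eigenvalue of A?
algebraic multiplicity 2, geometric multiplicity 1

The characteristic polynomial is x^2(x + 1)^4, so the factor x appears with exponent 2: the algebraic multiplicity is 2.

rank(A) = 5, so the eigenspace has dimension 6 - 5 = 1: the geometric multiplicity is 1.

Since 1 < 2, A is not diagonalizable.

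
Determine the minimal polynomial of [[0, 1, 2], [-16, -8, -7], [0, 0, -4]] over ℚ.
The characteristic polynomial factors as (x + 4)^3. The minimal polynomial is ∏(x - λ)^{k_λ} where k_λ is the size of the largest Jordan block at λ.

For λ = -4: rank(A + 4I) = 2, and the largest Jordan block has size 3 (the smallest k with rank((A + 4I)^k) = rank((A + 4I)^(k+1))).

So m_A(x) = (x + 4)^3.

m_A(x) = (x + 4)^3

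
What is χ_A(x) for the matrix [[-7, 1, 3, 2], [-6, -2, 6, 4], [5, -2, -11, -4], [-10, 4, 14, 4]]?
xI - A = [[x + 7, -1, -3, -2], [6, x + 2, -6, -4], [-5, 2, x + 11, 4], [10, -4, -14, x - 4]].

Expanding det(xI - A) along the first row:
det(xI - A) = + (x + 7)·det([[x + 2, -6, -4], [2, x + 11, 4], [-4, -14, x - 4]]) - (-1)·det([[6, -6, -4], [-5, x + 11, 4], [10, -14, x - 4]]) + (-3)·det([[6, x + 2, -4], [-5, 2, 4], [10, -4, x - 4]]) - (-2)·det([[6, x + 2, -6], [-5, 2, x + 11], [10, -4, -14]]).

Evaluating gives χ_A(x) = x^4 + 16x^3 + 96x^2 + 256x + 256 = (x + 4)^4.

χ_A(x) = (x + 4)^4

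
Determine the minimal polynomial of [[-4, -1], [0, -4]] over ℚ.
m_A(x) = (x + 4)^2

The characteristic polynomial factors as (x + 4)^2. The minimal polynomial is ∏(x - λ)^{k_λ} where k_λ is the size of the largest Jordan block at λ.

For λ = -4: rank(A + 4I) = 1, and the largest Jordan block has size 2 (the smallest k with rank((A + 4I)^k) = rank((A + 4I)^(k+1))).

So m_A(x) = (x + 4)^2.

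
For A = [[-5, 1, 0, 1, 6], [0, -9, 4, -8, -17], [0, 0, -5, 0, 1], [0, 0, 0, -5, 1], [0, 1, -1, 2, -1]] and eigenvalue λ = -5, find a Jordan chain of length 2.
v_1 = [[6, -5, 3, 2, 1]]^T, v_2 = [[3, -1, 1, 1, 0]]^T

We seek v_1 ∈ ker((A + 5I)^2) \ ker(A + 5I), then set v_{i+1} = (A + 5I) v_i.

One such chain is v_1 = [[6, -5, 3, 2, 1]]^T, v_2 = [[3, -1, 1, 1, 0]]^T. Check: (A + 5I) v_2 = [[0, 0, 0, 0, 0]]^T = 0.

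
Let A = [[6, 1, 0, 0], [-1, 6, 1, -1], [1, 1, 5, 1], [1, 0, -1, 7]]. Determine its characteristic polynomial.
χ_A(x) = (x - 6)^4

xI - A = [[x - 6, -1, 0, 0], [1, x - 6, -1, 1], [-1, -1, x - 5, -1], [-1, 0, 1, x - 7]].

Expanding det(xI - A) along the first row:
det(xI - A) = + (x - 6)·det([[x - 6, -1, 1], [-1, x - 5, -1], [0, 1, x - 7]]) - (-1)·det([[1, -1, 1], [-1, x - 5, -1], [-1, 1, x - 7]]) + (0)·det([[1, x - 6, 1], [-1, -1, -1], [-1, 0, x - 7]]) - (0)·det([[1, x - 6, -1], [-1, -1, x - 5], [-1, 0, 1]]).

Evaluating gives χ_A(x) = x^4 - 24x^3 + 216x^2 - 864x + 1296 = (x - 6)^4.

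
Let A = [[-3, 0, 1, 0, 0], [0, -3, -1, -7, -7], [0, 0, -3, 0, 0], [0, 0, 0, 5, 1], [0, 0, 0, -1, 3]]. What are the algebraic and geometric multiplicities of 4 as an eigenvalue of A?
The characteristic polynomial is (x - 4)^2(x + 3)^3, so the factor x - 4 appears with exponent 2: the algebraic multiplicity is 2.

rank(A - 4I) = 4, so the eigenspace has dimension 5 - 4 = 1: the geometric multiplicity is 1.

Since 1 < 2, A is not diagonalizable.

algebraic multiplicity 2, geometric multiplicity 1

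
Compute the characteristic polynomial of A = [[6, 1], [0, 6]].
χ_A(x) = (x - 6)^2

xI - A = [[x - 6, -1], [0, x - 6]].

Expanding det(xI - A) along the first row:
det(xI - A) = + (x - 6)·det([[x - 6]]) - (-1)·det([[0]]).

Evaluating gives χ_A(x) = x^2 - 12x + 36 = (x - 6)^2.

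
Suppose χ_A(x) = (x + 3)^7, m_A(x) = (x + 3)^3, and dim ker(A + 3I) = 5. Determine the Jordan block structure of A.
Jordan blocks: (-3, 3), (-3, 1), (-3, 1), (-3, 1), (-3, 1)

λ = -3: algebraic multiplicity 7 (exponent in χ_A), largest block size 3 (exponent in m_A), 5 blocks (geometric multiplicity). These force block sizes [3, 1, 1, 1, 1].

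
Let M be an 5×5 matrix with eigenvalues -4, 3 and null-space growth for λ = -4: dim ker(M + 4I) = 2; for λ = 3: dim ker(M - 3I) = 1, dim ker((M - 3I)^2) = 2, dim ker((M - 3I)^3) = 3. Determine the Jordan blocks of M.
Jordan blocks: (-4, 1), (-4, 1), (3, 3)

λ = -4: successive nullity increments [2] count blocks of size ≥ k; block sizes are [1, 1].
λ = 3: successive nullity increments [1, 1, 1] count blocks of size ≥ k; block sizes are [3].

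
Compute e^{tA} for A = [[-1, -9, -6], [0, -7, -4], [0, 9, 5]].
e^{tA} = [[e^{-t}, -9*t*e^{-t}, -6*t*e^{-t}], [0, (1 - 6*t)*e^{-t}, -4*t*e^{-t}], [0, 9*t*e^{-t}, (6*t + 1)*e^{-t}]]

A has Jordan form J = [[-1, 1, 0], [0, -1, 0], [0, 0, -1]] with A = PJP^{-1}, so e^{tA} = P e^{tJ} P^{-1}.

For a Jordan block J_k(λ), e^{tJ_k(λ)} = e^{λt} · (I + tN + t^2 N^2/2! + ... + t^{k-1} N^{k-1}/(k-1)!) where N is the nilpotent superdiagonal part.

Assembling the blocks and conjugating back gives the entries of e^{tA} as shown above.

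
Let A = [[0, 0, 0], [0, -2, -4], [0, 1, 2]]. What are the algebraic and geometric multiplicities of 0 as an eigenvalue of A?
algebraic multiplicity 3, geometric multiplicity 2

The characteristic polynomial is x^3, so the factor x appears with exponent 3: the algebraic multiplicity is 3.

rank(A) = 1, so the eigenspace has dimension 3 - 1 = 2: the geometric multiplicity is 2.

Since 2 < 3, A is not diagonalizable.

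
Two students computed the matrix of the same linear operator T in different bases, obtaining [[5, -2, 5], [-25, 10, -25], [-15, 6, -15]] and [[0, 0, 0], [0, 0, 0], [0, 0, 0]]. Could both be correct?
No.

Both have characteristic polynomial x^3, but the minimal polynomial of A is x^2 while the minimal polynomial of B is x. The minimal polynomial is a similarity invariant, so A and B are not similar.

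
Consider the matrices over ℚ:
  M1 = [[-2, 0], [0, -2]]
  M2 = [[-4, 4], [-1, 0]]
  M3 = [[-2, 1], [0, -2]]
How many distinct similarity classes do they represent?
2 classes: {M1}, {M2, M3}

Characteristic polynomials: χ_{M1} = (x + 2)^2, χ_{M2} = (x + 2)^2, χ_{M3} = (x + 2)^2.

{M1}: invariant factors x + 2, x + 2.

{M2, M3}: invariant factors (x + 2)^2.

Matrices are similar if and only if their invariant-factor lists agree; the partition into similarity classes is {M1}, {M2, M3}.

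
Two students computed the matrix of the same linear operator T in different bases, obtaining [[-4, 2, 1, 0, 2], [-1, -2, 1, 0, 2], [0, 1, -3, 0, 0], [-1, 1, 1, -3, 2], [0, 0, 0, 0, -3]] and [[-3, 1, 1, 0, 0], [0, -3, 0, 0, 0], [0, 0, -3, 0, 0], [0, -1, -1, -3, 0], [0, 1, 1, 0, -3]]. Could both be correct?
No.

Both have characteristic polynomial (x + 3)^5, but the minimal polynomial of A is (x + 3)^3 while the minimal polynomial of B is (x + 3)^2. The minimal polynomial is a similarity invariant, so A and B are not similar.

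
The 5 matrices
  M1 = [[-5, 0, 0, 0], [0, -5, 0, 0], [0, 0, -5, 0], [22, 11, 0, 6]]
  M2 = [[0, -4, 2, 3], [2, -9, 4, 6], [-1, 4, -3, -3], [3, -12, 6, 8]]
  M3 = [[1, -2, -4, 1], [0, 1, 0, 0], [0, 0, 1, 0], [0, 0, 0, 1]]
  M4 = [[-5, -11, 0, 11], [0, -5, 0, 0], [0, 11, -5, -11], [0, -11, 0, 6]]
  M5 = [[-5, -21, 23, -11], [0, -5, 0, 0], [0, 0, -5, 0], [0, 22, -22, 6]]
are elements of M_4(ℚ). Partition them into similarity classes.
Characteristic polynomials: χ_{M1} = (x - 6)(x + 5)^3, χ_{M2} = (x + 1)^4, χ_{M3} = (x - 1)^4, χ_{M4} = (x - 6)(x + 5)^3, χ_{M5} = (x - 6)(x + 5)^3.

{M1, M4}: invariant factors x + 5, x + 5, (x - 6)(x + 5).

{M2}: invariant factors x + 1, x + 1, (x + 1)^2.

{M3}: invariant factors x - 1, x - 1, (x - 1)^2.

{M5}: invariant factors x + 5, (x - 6)(x + 5)^2.

Matrices are similar if and only if their invariant-factor lists agree; the partition into similarity classes is {M1, M4}, {M2}, {M3}, {M5}.

4 classes: {M1, M4}, {M2}, {M3}, {M5}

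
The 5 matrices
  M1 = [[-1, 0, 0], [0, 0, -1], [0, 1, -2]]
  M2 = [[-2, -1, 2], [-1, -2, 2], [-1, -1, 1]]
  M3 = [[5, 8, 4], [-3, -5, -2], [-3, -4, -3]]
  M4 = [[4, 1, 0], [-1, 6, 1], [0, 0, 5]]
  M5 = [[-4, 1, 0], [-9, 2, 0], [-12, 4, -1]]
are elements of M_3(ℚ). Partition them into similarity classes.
Characteristic polynomials: χ_{M1} = (x + 1)^3, χ_{M2} = (x + 1)^3, χ_{M3} = (x + 1)^3, χ_{M4} = (x - 5)^3, χ_{M5} = (x + 1)^3.

{M1, M2, M3, M5}: invariant factors x + 1, (x + 1)^2.

{M4}: invariant factors (x - 5)^3.

Matrices are similar if and only if their invariant-factor lists agree; the partition into similarity classes is {M1, M2, M3, M5}, {M4}.

2 classes: {M1, M2, M3, M5}, {M4}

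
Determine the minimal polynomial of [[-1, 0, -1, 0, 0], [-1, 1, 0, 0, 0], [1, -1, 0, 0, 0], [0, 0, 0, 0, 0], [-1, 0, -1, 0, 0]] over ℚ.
The characteristic polynomial factors as x^5. The minimal polynomial is ∏(x - λ)^{k_λ} where k_λ is the size of the largest Jordan block at λ.

For λ = 0: rank(A) = 2, and the largest Jordan block has size 3 (the smallest k with rank(A^k) = rank(A^(k+1))).

So m_A(x) = x^3.

m_A(x) = x^3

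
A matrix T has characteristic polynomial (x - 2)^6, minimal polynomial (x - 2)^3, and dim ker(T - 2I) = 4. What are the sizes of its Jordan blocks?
Jordan blocks: (2, 3), (2, 1), (2, 1), (2, 1)

λ = 2: algebraic multiplicity 6 (exponent in χ_T), largest block size 3 (exponent in m_T), 4 blocks (geometric multiplicity). These force block sizes [3, 1, 1, 1].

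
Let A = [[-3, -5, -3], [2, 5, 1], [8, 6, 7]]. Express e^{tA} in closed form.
A has Jordan form J = [[3, 1, 0], [0, 3, 1], [0, 0, 3]] with A = PJP^{-1}, so e^{tA} = P e^{tJ} P^{-1}.

For a Jordan block J_k(λ), e^{tJ_k(λ)} = e^{λt} · (I + tN + t^2 N^2/2! + ... + t^{k-1} N^{k-1}/(k-1)!) where N is the nilpotent superdiagonal part.

Assembling the blocks and conjugating back gives the entries of e^{tA} as shown above.

e^{tA} = [[(t^2 - 6*t + 1)*e^{3*t}, t*(t - 5)*e^{3*t}, t*(t - 6)*e^{3*t}/2], [2*t*e^{3*t}, (2*t + 1)*e^{3*t}, t*e^{3*t}], [2*t*(4 - t)*e^{3*t}, 2*t*(3 - t)*e^{3*t}, (-t^2 + 4*t + 1)*e^{3*t}]]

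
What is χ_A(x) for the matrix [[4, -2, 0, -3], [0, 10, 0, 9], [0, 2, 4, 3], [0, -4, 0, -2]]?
xI - A = [[x - 4, 2, 0, 3], [0, x - 10, 0, -9], [0, -2, x - 4, -3], [0, 4, 0, x + 2]].

Expanding det(xI - A) along the first row:
det(xI - A) = + (x - 4)·det([[x - 10, 0, -9], [-2, x - 4, -3], [4, 0, x + 2]]) - (2)·det([[0, 0, -9], [0, x - 4, -3], [0, 0, x + 2]]) + (0)·det([[0, x - 10, -9], [0, -2, -3], [0, 4, x + 2]]) - (3)·det([[0, x - 10, 0], [0, -2, x - 4], [0, 4, 0]]).

Evaluating gives χ_A(x) = x^4 - 16x^3 + 96x^2 - 256x + 256 = (x - 4)^4.

χ_A(x) = (x - 4)^4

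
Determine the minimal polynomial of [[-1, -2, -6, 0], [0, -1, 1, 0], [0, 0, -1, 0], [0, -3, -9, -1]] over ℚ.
The characteristic polynomial factors as (x + 1)^4. The minimal polynomial is ∏(x - λ)^{k_λ} where k_λ is the size of the largest Jordan block at λ.

For λ = -1: rank(A + I) = 2, and the largest Jordan block has size 3 (the smallest k with rank((A + I)^k) = rank((A + I)^(k+1))).

So m_A(x) = (x + 1)^3.

m_A(x) = (x + 1)^3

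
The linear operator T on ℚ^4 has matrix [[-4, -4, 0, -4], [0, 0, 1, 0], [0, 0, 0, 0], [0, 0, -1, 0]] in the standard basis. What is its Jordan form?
J = [[-4, 0, 0, 0], [0, 0, 1, 0], [0, 0, 0, 0], [0, 0, 0, 0]]

The characteristic polynomial is det(xI - A) = x^3(x + 4), so the eigenvalues are -4 (algebraic multiplicity 1), 0 (algebraic multiplicity 3).

For λ = -4: algebraic multiplicity 1 gives one 1×1 block.

For λ = 0: rank(A) = 2, rank(A^2) = 1. The eigenspace has dimension 4 - 2 = 2, so there are 2 Jordan blocks; the rank sequence gives block sizes [2, 1].

Assembling the blocks gives the Jordan form J above.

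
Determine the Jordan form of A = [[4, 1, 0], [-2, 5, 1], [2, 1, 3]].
J = [[4, 1, 0], [0, 4, 1], [0, 0, 4]]

The characteristic polynomial is det(xI - A) = (x - 4)^3, so the eigenvalues are 4 (algebraic multiplicity 3).

For λ = 4: rank(A - 4I) = 2, rank((A - 4I)^2) = 1, rank((A - 4I)^3) = 0. The eigenspace has dimension 3 - 2 = 1, so there is 1 Jordan block; the rank sequence gives block sizes [3].

Assembling the blocks gives the Jordan form J above.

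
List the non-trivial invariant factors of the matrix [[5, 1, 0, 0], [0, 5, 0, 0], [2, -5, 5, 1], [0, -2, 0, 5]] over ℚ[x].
(x - 5)^2, (x - 5)^2

The Jordan structure of A has elementary divisors (x - 5)^2, (x - 5)^2. Arranging the block sizes at each eigenvalue in decreasing order and taking row products gives the invariant factors.

Invariant factors (smallest first, each dividing the next): (x - 5)^2, (x - 5)^2.

Check: the last factor (x - 5)^2 is the minimal polynomial, and the product (x - 5)^4 is the characteristic polynomial.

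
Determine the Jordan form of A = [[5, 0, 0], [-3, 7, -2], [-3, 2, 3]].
J = [[5, 1, 0], [0, 5, 0], [0, 0, 5]]

The characteristic polynomial is det(xI - A) = (x - 5)^3, so the eigenvalues are 5 (algebraic multiplicity 3).

For λ = 5: rank(A - 5I) = 1, rank((A - 5I)^2) = 0. The eigenspace has dimension 3 - 1 = 2, so there are 2 Jordan blocks; the rank sequence gives block sizes [2, 1].

Assembling the blocks gives the Jordan form J above.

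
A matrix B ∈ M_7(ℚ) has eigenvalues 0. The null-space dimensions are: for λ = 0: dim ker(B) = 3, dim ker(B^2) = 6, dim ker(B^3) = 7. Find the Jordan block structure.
Jordan blocks: (0, 3), (0, 2), (0, 2)

λ = 0: successive nullity increments [3, 3, 1] count blocks of size ≥ k; block sizes are [3, 2, 2].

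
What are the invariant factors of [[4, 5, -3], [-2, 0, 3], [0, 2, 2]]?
(x - 2)^3

The Jordan structure of A has elementary divisors (x - 2)^3. Arranging the block sizes at each eigenvalue in decreasing order and taking row products gives the invariant factors.

Invariant factors (smallest first, each dividing the next): (x - 2)^3.

Check: the last factor (x - 2)^3 is the minimal polynomial, and the product (x - 2)^3 is the characteristic polynomial.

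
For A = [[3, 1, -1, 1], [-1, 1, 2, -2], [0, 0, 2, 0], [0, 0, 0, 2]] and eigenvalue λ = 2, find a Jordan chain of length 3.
v_1 = [[0, 1, 0, -1]]^T, v_2 = [[0, 1, 0, 0]]^T, v_3 = [[1, -1, 0, 0]]^T

We seek v_1 ∈ ker((A - 2I)^3) \ ker((A - 2I)^2), then set v_{i+1} = (A - 2I) v_i.

One such chain is v_1 = [[0, 1, 0, -1]]^T, v_2 = [[0, 1, 0, 0]]^T, v_3 = [[1, -1, 0, 0]]^T. Check: (A - 2I) v_3 = [[0, 0, 0, 0]]^T = 0.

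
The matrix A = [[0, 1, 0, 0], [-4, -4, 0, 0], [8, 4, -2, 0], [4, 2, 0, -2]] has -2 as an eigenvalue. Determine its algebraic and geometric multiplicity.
algebraic multiplicity 4, geometric multiplicity 3

The characteristic polynomial is (x + 2)^4, so the factor x + 2 appears with exponent 4: the algebraic multiplicity is 4.

rank(A + 2I) = 1, so the eigenspace has dimension 4 - 1 = 3: the geometric multiplicity is 3.

Since 3 < 4, A is not diagonalizable.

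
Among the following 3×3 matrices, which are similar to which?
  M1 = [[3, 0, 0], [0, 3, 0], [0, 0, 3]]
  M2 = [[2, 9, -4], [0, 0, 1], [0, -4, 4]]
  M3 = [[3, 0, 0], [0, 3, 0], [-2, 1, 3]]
3 classes: {M1}, {M2}, {M3}

Characteristic polynomials: χ_{M1} = (x - 3)^3, χ_{M2} = (x - 2)^3, χ_{M3} = (x - 3)^3.

{M1}: invariant factors x - 3, x - 3, x - 3.

{M2}: invariant factors (x - 2)^3.

{M3}: invariant factors x - 3, (x - 3)^2.

Matrices are similar if and only if their invariant-factor lists agree; the partition into similarity classes is {M1}, {M2}, {M3}.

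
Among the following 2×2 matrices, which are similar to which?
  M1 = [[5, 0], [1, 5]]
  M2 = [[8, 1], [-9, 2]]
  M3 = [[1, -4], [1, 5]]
2 classes: {M1, M2}, {M3}

Characteristic polynomials: χ_{M1} = (x - 5)^2, χ_{M2} = (x - 5)^2, χ_{M3} = (x - 3)^2.

{M1, M2}: invariant factors (x - 5)^2.

{M3}: invariant factors (x - 3)^2.

Matrices are similar if and only if their invariant-factor lists agree; the partition into similarity classes is {M1, M2}, {M3}.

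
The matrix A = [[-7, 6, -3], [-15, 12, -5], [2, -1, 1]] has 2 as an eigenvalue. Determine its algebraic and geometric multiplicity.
The characteristic polynomial is (x - 2)^3, so the factor x - 2 appears with exponent 3: the algebraic multiplicity is 3.

rank(A - 2I) = 2, so the eigenspace has dimension 3 - 2 = 1: the geometric multiplicity is 1.

Since 1 < 3, A is not diagonalizable.

algebraic multiplicity 3, geometric multiplicity 1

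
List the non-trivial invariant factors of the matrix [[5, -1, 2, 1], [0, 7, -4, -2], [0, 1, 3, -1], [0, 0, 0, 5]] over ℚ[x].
The Jordan structure of A has elementary divisors (x - 5)^2, (x - 5), (x - 5). Arranging the block sizes at each eigenvalue in decreasing order and taking row products gives the invariant factors.

Invariant factors (smallest first, each dividing the next): x - 5, x - 5, (x - 5)^2.

Check: the last factor (x - 5)^2 is the minimal polynomial, and the product (x - 5)^4 is the characteristic polynomial.

x - 5, x - 5, (x - 5)^2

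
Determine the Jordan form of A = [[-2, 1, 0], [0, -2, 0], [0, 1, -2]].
J = [[-2, 1, 0], [0, -2, 0], [0, 0, -2]]

The characteristic polynomial is det(xI - A) = (x + 2)^3, so the eigenvalues are -2 (algebraic multiplicity 3).

For λ = -2: rank(A + 2I) = 1, rank((A + 2I)^2) = 0. The eigenspace has dimension 3 - 1 = 2, so there are 2 Jordan blocks; the rank sequence gives block sizes [2, 1].

Assembling the blocks gives the Jordan form J above.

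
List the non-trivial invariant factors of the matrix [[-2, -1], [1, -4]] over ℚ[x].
(x + 3)^2

The Jordan structure of A has elementary divisors (x + 3)^2. Arranging the block sizes at each eigenvalue in decreasing order and taking row products gives the invariant factors.

Invariant factors (smallest first, each dividing the next): (x + 3)^2.

Check: the last factor (x + 3)^2 is the minimal polynomial, and the product (x + 3)^2 is the characteristic polynomial.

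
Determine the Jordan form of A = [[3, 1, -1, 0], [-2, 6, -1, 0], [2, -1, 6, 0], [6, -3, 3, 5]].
The characteristic polynomial is det(xI - A) = (x - 5)^4, so the eigenvalues are 5 (algebraic multiplicity 4).

For λ = 5: rank(A - 5I) = 1, rank((A - 5I)^2) = 0. The eigenspace has dimension 4 - 1 = 3, so there are 3 Jordan blocks; the rank sequence gives block sizes [2, 1, 1].

Assembling the blocks gives the Jordan form J above.

J = [[5, 1, 0, 0], [0, 5, 0, 0], [0, 0, 5, 0], [0, 0, 0, 5]]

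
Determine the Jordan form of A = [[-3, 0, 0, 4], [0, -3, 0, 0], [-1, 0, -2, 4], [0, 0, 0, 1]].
The characteristic polynomial is det(xI - A) = (x - 1)(x + 2)(x + 3)^2, so the eigenvalues are -3 (algebraic multiplicity 2), -2 (algebraic multiplicity 1), 1 (algebraic multiplicity 1).

For λ = -3: rank(A + 3I) = 2. The eigenspace has dimension 4 - 2 = 2, so there are 2 Jordan blocks; the rank sequence gives block sizes [1, 1].

For λ = -2: algebraic multiplicity 1 gives one 1×1 block.

For λ = 1: algebraic multiplicity 1 gives one 1×1 block.

Assembling the blocks gives the Jordan form J above.

J = [[-3, 0, 0, 0], [0, -3, 0, 0], [0, 0, -2, 0], [0, 0, 0, 1]]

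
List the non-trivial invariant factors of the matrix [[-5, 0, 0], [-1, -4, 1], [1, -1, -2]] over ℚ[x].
(x + 3)^2(x + 5)

The Jordan structure of A has elementary divisors (x + 5), (x + 3)^2. Arranging the block sizes at each eigenvalue in decreasing order and taking row products gives the invariant factors.

Invariant factors (smallest first, each dividing the next): (x + 3)^2(x + 5).

Check: the last factor (x + 3)^2(x + 5) is the minimal polynomial, and the product (x + 3)^2(x + 5) is the characteristic polynomial.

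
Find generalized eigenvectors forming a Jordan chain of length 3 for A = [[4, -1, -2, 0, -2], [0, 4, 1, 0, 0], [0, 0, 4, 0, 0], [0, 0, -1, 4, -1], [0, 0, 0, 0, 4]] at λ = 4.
v_1 = [[0, 0, 1, 0, 2]]^T, v_2 = [[-6, 1, 0, -3, 0]]^T, v_3 = [[-1, 0, 0, 0, 0]]^T

We seek v_1 ∈ ker((A - 4I)^3) \ ker((A - 4I)^2), then set v_{i+1} = (A - 4I) v_i.

One such chain is v_1 = [[0, 0, 1, 0, 2]]^T, v_2 = [[-6, 1, 0, -3, 0]]^T, v_3 = [[-1, 0, 0, 0, 0]]^T. Check: (A - 4I) v_3 = [[0, 0, 0, 0, 0]]^T = 0.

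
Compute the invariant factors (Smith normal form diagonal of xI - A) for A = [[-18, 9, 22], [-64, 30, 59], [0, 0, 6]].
The Jordan structure of A has elementary divisors (x - 6)^3. Arranging the block sizes at each eigenvalue in decreasing order and taking row products gives the invariant factors.

Invariant factors (smallest first, each dividing the next): (x - 6)^3.

Check: the last factor (x - 6)^3 is the minimal polynomial, and the product (x - 6)^3 is the characteristic polynomial.

(x - 6)^3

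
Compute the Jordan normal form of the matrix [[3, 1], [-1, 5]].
J = [[4, 1], [0, 4]]

The characteristic polynomial is det(xI - A) = (x - 4)^2, so the eigenvalues are 4 (algebraic multiplicity 2).

For λ = 4: rank(A - 4I) = 1, rank((A - 4I)^2) = 0. The eigenspace has dimension 2 - 1 = 1, so there is 1 Jordan block; the rank sequence gives block sizes [2].

Assembling the blocks gives the Jordan form J above.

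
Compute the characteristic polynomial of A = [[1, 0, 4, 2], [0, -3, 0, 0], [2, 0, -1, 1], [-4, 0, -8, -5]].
xI - A = [[x - 1, 0, -4, -2], [0, x + 3, 0, 0], [-2, 0, x + 1, -1], [4, 0, 8, x + 5]].

Expanding det(xI - A) along the first row:
det(xI - A) = + (x - 1)·det([[x + 3, 0, 0], [0, x + 1, -1], [0, 8, x + 5]]) - (0)·det([[0, 0, 0], [-2, x + 1, -1], [4, 8, x + 5]]) + (-4)·det([[0, x + 3, 0], [-2, 0, -1], [4, 0, x + 5]]) - (-2)·det([[0, x + 3, 0], [-2, 0, x + 1], [4, 0, 8]]).

Evaluating gives χ_A(x) = x^4 + 8x^3 + 22x^2 + 24x + 9 = (x + 1)^2(x + 3)^2.

χ_A(x) = (x + 1)^2(x + 3)^2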